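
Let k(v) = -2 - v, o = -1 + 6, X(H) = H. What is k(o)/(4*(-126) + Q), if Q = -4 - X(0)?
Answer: 7/508 ≈ 0.013780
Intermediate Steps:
Q = -4 (Q = -4 - 1*0 = -4 + 0 = -4)
o = 5
k(o)/(4*(-126) + Q) = (-2 - 1*5)/(4*(-126) - 4) = (-2 - 5)/(-504 - 4) = -7/(-508) = -1/508*(-7) = 7/508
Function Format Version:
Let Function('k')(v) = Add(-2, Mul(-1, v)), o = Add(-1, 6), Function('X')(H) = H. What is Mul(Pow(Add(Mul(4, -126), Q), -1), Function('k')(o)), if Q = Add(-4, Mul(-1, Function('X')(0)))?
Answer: Rational(7, 508) ≈ 0.013780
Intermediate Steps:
Q = -4 (Q = Add(-4, Mul(-1, 0)) = Add(-4, 0) = -4)
o = 5
Mul(Pow(Add(Mul(4, -126), Q), -1), Function('k')(o)) = Mul(Pow(Add(Mul(4, -126), -4), -1), Add(-2, Mul(-1, 5))) = Mul(Pow(Add(-504, -4), -1), Add(-2, -5)) = Mul(Pow(-508, -1), -7) = Mul(Rational(-1, 508), -7) = Rational(7, 508)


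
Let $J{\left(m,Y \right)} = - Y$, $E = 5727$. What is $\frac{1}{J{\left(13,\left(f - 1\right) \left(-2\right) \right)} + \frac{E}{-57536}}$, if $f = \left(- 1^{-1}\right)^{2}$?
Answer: $- \frac{57536}{5727} \approx -10.046$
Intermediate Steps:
$f = 1$ ($f = \left(\left(-1\right) 1\right)^{2} = \left(-1\right)^{2} = 1$)
$\frac{1}{J{\left(13,\left(f - 1\right) \left(-2\right) \right)} + \frac{E}{-57536}} = \frac{1}{- \left(1 - 1\right) \left(-2\right) + \frac{5727}{-57536}} = \frac{1}{- 0 \left(-2\right) + 5727 \left(- \frac{1}{57536}\right)} = \frac{1}{\left(-1\right) 0 - \frac{5727}{57536}} = \frac{1}{0 - \frac{5727}{57536}} = \frac{1}{- \frac{5727}{57536}} = - \frac{57536}{5727}$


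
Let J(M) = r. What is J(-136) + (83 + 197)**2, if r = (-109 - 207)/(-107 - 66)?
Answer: 13563516/173 ≈ 78402.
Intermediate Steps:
r = 316/173 (r = -316/(-173) = -316*(-1/173) = 316/173 ≈ 1.8266)
J(M) = 316/173
J(-136) + (83 + 197)**2 = 316/173 + (83 + 197)**2 = 316/173 + 280**2 = 316/173 + 78400 = 13563516/173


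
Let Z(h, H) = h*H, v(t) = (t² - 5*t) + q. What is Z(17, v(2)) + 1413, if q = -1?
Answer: 1294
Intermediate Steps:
v(t) = -1 + t² - 5*t (v(t) = (t² - 5*t) - 1 = -1 + t² - 5*t)
Z(h, H) = H*h
Z(17, v(2)) + 1413 = (-1 + 2² - 5*2)*17 + 1413 = (-1 + 4 - 10)*17 + 1413 = -7*17 + 1413 = -119 + 1413 = 1294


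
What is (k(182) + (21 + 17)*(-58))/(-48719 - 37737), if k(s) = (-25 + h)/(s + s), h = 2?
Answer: 802279/31469984 ≈ 0.025493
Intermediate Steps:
k(s) = -23/(2*s) (k(s) = (-25 + 2)/(s + s) = -23*1/(2*s) = -23/(2*s))
(k(182) + (21 + 17)*(-58))/(-48719 - 37737) = (-23/2/182 + (21 + 17)*(-58))/(-48719 - 37737) = (-23/2*1/182 + 38*(-58))/(-86456) = (-23/364 - 2204)*(-1/86456) = -802279/364*(-1/86456) = 802279/31469984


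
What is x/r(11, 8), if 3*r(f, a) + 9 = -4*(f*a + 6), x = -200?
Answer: 120/77 ≈ 1.5584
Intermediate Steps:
r(f, a) = -11 - 4*a*f/3 (r(f, a) = -3 + (-4*(f*a + 6))/3 = -3 + (-4*(a*f + 6))/3 = -3 + (-4*(6 + a*f))/3 = -3 + (-24 - 4*a*f)/3 = -3 + (-8 - 4*a*f/3) = -11 - 4*a*f/3)
x/r(11, 8) = -200/(-11 - 4/3*8*11) = -200/(-11 - 352/3) = -200/(-385/3) = -200*(-3/385) = 120/77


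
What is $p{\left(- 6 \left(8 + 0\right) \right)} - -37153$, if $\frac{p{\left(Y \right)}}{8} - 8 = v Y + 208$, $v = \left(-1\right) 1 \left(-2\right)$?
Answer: $38113$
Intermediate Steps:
$v = 2$ ($v = \left(-1\right) \left(-2\right) = 2$)
$p{\left(Y \right)} = 1728 + 16 Y$ ($p{\left(Y \right)} = 64 + 8 \left(2 Y + 208\right) = 64 + 8 \left(208 + 2 Y\right) = 64 + \left(1664 + 16 Y\right) = 1728 + 16 Y$)
$p{\left(- 6 \left(8 + 0\right) \right)} - -37153 = \left(1728 + 16 \left(- 6 \left(8 + 0\right)\right)\right) - -37153 = \left(1728 + 16 \left(\left(-6\right) 8\right)\right) + 37153 = \left(1728 + 16 \left(-48\right)\right) + 37153 = \left(1728 - 768\right) + 37153 = 960 + 37153 = 38113$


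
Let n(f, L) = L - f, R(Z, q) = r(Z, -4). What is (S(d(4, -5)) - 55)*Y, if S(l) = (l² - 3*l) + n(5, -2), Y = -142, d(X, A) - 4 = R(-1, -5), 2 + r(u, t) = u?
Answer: 9088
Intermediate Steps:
r(u, t) = -2 + u
R(Z, q) = -2 + Z
d(X, A) = 1 (d(X, A) = 4 + (-2 - 1) = 4 - 3 = 1)
S(l) = -7 + l² - 3*l (S(l) = (l² - 3*l) + (-2 - 1*5) = (l² - 3*l) + (-2 - 5) = (l² - 3*l) - 7 = -7 + l² - 3*l)
(S(d(4, -5)) - 55)*Y = ((-7 + 1² - 3*1) - 55)*(-142) = ((-7 + 1 - 3) - 55)*(-142) = (-9 - 55)*(-142) = -64*(-142) = 9088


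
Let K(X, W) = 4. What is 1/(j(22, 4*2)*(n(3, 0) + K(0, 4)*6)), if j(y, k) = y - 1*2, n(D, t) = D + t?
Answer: 1/540 ≈ 0.0018519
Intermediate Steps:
j(y, k) = -2 + y (j(y, k) = y - 2 = -2 + y)
1/(j(22, 4*2)*(n(3, 0) + K(0, 4)*6)) = 1/((-2 + 22)*((3 + 0) + 4*6)) = 1/(20*(3 + 24)) = 1/(20*27) = 1/540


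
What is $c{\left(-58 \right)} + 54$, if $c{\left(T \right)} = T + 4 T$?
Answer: $-236$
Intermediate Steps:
$c{\left(T \right)} = 5 T$
$c{\left(-58 \right)} + 54 = 5 \left(-58\right) + 54 = -290 + 54 = -236$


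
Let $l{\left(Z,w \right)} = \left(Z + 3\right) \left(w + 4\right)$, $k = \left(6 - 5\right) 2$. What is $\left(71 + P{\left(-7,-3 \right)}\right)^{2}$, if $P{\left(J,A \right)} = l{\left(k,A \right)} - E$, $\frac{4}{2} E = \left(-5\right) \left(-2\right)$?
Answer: $5041$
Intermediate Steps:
$k = 2$ ($k = 1 \cdot 2 = 2$)
$l{\left(Z,w \right)} = \left(3 + Z\right) \left(4 + w\right)$
$E = 5$ ($E = \frac{\left(-5\right) \left(-2\right)}{2} = \frac{1}{2} \cdot 10 = 5$)
$P{\left(J,A \right)} = 15 + 5 A$ ($P{\left(J,A \right)} = \left(12 + 3 A + 4 \cdot 2 + 2 A\right) - 5 = \left(12 + 3 A + 8 + 2 A\right) - 5 = \left(20 + 5 A\right) - 5 = 15 + 5 A$)
$\left(71 + P{\left(-7,-3 \right)}\right)^{2} = \left(71 + \left(15 + 5 \left(-3\right)\right)\right)^{2} = \left(71 + \left(15 - 15\right)\right)^{2} = \left(71 + 0\right)^{2} = 71^{2} = 5041$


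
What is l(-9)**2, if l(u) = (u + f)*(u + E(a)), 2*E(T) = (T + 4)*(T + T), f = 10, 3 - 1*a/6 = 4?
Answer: 9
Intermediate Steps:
a = -6 (a = 18 - 6*4 = 18 - 24 = -6)
E(T) = T*(4 + T) (E(T) = ((T + 4)*(T + T))/2 = ((4 + T)*(2*T))/2 = (2*T*(4 + T))/2 = T*(4 + T))
l(u) = (10 + u)*(12 + u) (l(u) = (u + 10)*(u - 6*(4 - 6)) = (10 + u)*(u - 6*(-2)) = (10 + u)*(u + 12) = (10 + u)*(12 + u))
l(-9)**2 = (120 + (-9)**2 + 22*(-9))**2 = (120 + 81 - 198)**2 = 3**2 = 9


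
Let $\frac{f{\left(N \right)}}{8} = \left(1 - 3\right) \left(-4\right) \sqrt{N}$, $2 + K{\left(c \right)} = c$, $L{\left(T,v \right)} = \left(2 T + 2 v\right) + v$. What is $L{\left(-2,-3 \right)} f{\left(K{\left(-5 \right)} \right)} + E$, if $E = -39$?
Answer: $-39 - 832 i \sqrt{7} \approx -39.0 - 2201.3 i$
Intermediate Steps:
$L{\left(T,v \right)} = 2 T + 3 v$
$K{\left(c \right)} = -2 + c$
$f{\left(N \right)} = 64 \sqrt{N}$ ($f{\left(N \right)} = 8 \left(1 - 3\right) \left(-4\right) \sqrt{N} = 8 \left(-2\right) \left(-4\right) \sqrt{N} = 8 \cdot 8 \sqrt{N} = 64 \sqrt{N}$)
$L{\left(-2,-3 \right)} f{\left(K{\left(-5 \right)} \right)} + E = \left(2 \left(-2\right) + 3 \left(-3\right)\right) 64 \sqrt{-2 - 5} - 39 = \left(-4 - 9\right) 64 \sqrt{-7} - 39 = - 13 \cdot 64 i \sqrt{7} - 39 = - 832 i \sqrt{7} - 39 = -39 - 832 i \sqrt{7}$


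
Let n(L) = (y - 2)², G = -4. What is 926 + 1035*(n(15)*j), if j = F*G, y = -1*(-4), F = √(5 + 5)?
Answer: 926 - 16560*√10 ≈ -51441.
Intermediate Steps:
F = √10 ≈ 3.1623
y = 4
j = -4*√10 (j = √10*(-4) = -4*√10 ≈ -12.649)
n(L) = 4 (n(L) = (4 - 2)² = 2² = 4)
926 + 1035*(n(15)*j) = 926 + 1035*(4*(-4*√10)) = 926 + 1035*(-16*√10) = 926 - 16560*√10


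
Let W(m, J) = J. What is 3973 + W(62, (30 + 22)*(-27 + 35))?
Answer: 4389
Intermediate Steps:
3973 + W(62, (30 + 22)*(-27 + 35)) = 3973 + (30 + 22)*(-27 + 35) = 3973 + 52*8 = 3973 + 416 = 4389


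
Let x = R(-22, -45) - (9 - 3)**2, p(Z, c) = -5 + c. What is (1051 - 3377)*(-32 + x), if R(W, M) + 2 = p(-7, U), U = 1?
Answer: 172124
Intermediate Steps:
R(W, M) = -6 (R(W, M) = -2 + (-5 + 1) = -2 - 4 = -6)
x = -42 (x = -6 - (9 - 3)**2 = -6 - 1*6**2 = -6 - 1*36 = -6 - 36 = -42)
(1051 - 3377)*(-32 + x) = (1051 - 3377)*(-32 - 42) = -2326*(-74) = 172124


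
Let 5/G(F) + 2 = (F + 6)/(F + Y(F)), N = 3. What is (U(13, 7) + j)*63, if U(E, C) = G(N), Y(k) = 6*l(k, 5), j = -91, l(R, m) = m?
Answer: -112392/19 ≈ -5915.4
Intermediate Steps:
Y(k) = 30 (Y(k) = 6*5 = 30)
G(F) = 5/(-2 + (6 + F)/(30 + F)) (G(F) = 5/(-2 + (F + 6)/(F + 30)) = 5/(-2 + (6 + F)/(30 + F)))
U(E, C) = -55/19 (U(E, C) = 5*(-30 - 1*3)/(54 + 3) = 5*(-30 - 3)/57 = 5*(1/57)*(-33) = -55/19)
(U(13, 7) + j)*63 = (-55/19 - 91)*63 = -1784/19*63 = -112392/19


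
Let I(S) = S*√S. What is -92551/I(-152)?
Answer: -92551*I*√38/11552 ≈ -49.387*I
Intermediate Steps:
I(S) = S^(3/2)
-92551/I(-152) = -92551*I*√38/11552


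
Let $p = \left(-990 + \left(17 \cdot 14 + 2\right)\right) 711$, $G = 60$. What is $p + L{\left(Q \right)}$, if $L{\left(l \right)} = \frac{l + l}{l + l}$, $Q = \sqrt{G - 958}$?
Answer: $-533249$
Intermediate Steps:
$Q = i \sqrt{898}$ ($Q = \sqrt{60 - 958} = \sqrt{-898} = i \sqrt{898} \approx 29.967 i$)
$L{\left(l \right)} = 1$ ($L{\left(l \right)} = \frac{2 l}{2 l} = 2 l \frac{1}{2 l} = 1$)
$p = -533250$ ($p = \left(-990 + \left(238 + 2\right)\right) 711 = \left(-990 + 240\right) 711 = \left(-750\right) 711 = -533250$)
$p + L{\left(Q \right)} = -533250 + 1 = -533249$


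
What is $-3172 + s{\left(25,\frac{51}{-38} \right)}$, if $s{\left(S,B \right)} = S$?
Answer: $-3147$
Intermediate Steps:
$-3172 + s{\left(25,\frac{51}{-38} \right)} = -3172 + 25 = -3147$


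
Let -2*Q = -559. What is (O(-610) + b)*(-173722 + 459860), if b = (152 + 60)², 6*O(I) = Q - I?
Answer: 25805212461/2 ≈ 1.2903e+10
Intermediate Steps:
Q = 559/2 (Q = -½*(-559) = 559/2 ≈ 279.50)
O(I) = 559/12 - I/6 (O(I) = (559/2 - I)/6 = 559/12 - I/6)
b = 44944 (b = 212² = 44944)
(O(-610) + b)*(-173722 + 459860) = ((559/12 - ⅙*(-610)) + 44944)*(-173722 + 459860) = ((559/12 + 305/3) + 44944)*286138 = (593/4 + 44944)*286138 = (180369/4)*286138 = 25805212461/2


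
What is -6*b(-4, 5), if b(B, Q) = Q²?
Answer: -150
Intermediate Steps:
-6*b(-4, 5) = -6*5² = -6*25 = -150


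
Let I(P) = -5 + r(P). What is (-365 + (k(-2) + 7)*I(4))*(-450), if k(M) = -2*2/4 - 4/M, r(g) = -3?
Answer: 193050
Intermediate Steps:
I(P) = -8 (I(P) = -5 - 3 = -8)
k(M) = -1 - 4/M (k(M) = -4*1/4 - 4/M = -1 - 4/M)
(-365 + (k(-2) + 7)*I(4))*(-450) = (-365 + ((-4 - 1*(-2))/(-2) + 7)*(-8))*(-450) = (-365 + (-(-4 + 2)/2 + 7)*(-8))*(-450) = (-365 + (-1/2*(-2) + 7)*(-8))*(-450) = (-365 + (1 + 7)*(-8))*(-450) = (-365 + 8*(-8))*(-450) = (-365 - 64)*(-450) = -429*(-450) = 193050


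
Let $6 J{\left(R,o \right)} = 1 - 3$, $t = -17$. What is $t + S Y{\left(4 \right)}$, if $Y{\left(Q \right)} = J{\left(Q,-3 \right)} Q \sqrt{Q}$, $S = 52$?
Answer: $- \frac{467}{3} \approx -155.67$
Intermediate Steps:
$J{\left(R,o \right)} = - \frac{1}{3}$ ($J{\left(R,o \right)} = \frac{1 - 3}{6} = \frac{1}{6} \left(-2\right) = - \frac{1}{3}$)
$Y{\left(Q \right)} = - \frac{Q^{\frac{3}{2}}}{3}$ ($Y{\left(Q \right)} = - \frac{Q}{3} \sqrt{Q} = - \frac{Q^{\frac{3}{2}}}{3}$)
$t + S Y{\left(4 \right)} = -17 + 52 \left(- \frac{4^{\frac{3}{2}}}{3}\right) = -17 + 52 \left(\left(- \frac{1}{3}\right) 8\right) = -17 + 52 \left(- \frac{8}{3}\right) = -17 - \frac{416}{3} = - \frac{467}{3}$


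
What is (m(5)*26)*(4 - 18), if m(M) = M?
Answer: -1820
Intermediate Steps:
(m(5)*26)*(4 - 18) = (5*26)*(4 - 18) = 130*(-14) = -1820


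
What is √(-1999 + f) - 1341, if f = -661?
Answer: -1341 + 2*I*√665 ≈ -1341.0 + 51.575*I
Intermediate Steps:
√(-1999 + f) - 1341 = √(-1999 - 661) - 1341 = √(-2660) - 1341 = 2*I*√665 - 1341 = -1341 + 2*I*√665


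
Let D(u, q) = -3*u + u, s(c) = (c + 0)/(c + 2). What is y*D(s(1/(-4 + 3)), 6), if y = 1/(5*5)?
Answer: 2/25 ≈ 0.080000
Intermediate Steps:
s(c) = c/(2 + c)
D(u, q) = -2*u
y = 1/25 ≈ 0.040000
y*D(s(1/(-4 + 3)), 6) = (-2/((-4 + 3)*(2 + 1/(-4 + 3))))/25 = (-2/((-1)*(2 + 1/(-1))))/25 = (-(-2)/(2 - 1))/25 = (-(-2)/1)/25 = (-(-2))/25 = (-2*(-1))/25 = (1/25)*2 = 2/25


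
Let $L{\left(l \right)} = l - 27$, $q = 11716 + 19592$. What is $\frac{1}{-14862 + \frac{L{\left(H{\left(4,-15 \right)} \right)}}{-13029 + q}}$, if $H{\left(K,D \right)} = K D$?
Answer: $- \frac{6093}{90554195} \approx -6.7286 \cdot 10^{-5}$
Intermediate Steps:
$q = 31308$
$H{\left(K,D \right)} = D K$
$L{\left(l \right)} = -27 + l$ ($L{\left(l \right)} = l - 27 = -27 + l$)
$\frac{1}{-14862 + \frac{L{\left(H{\left(4,-15 \right)} \right)}}{-13029 + q}} = \frac{1}{-14862 + \frac{-27 - 60}{-13029 + 31308}} = \frac{1}{-14862 + \frac{-27 - 60}{18279}} = \frac{1}{-14862 - \frac{29}{6093}} = \frac{1}{- \frac{90554195}{6093}} = - \frac{6093}{90554195}$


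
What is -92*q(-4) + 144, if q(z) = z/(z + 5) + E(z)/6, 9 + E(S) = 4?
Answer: 1766/3 ≈ 588.67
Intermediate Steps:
E(S) = -5 (E(S) = -9 + 4 = -5)
q(z) = -⅚ + z/(5 + z) (q(z) = z/(z + 5) - 5/6 = z/(5 + z) - 5*⅙ = z/(5 + z) - ⅚ = -⅚ + z/(5 + z))
-92*q(-4) + 144 = -46*(-25 - 4)/(3*(5 - 4)) + 144 = -46*(-29)/(3*1) + 144 = -46*(-29)/3 + 144 = -92*(-29/6) + 144 = 1334/3 + 144 = 1766/3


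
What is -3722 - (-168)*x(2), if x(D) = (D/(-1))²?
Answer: -3050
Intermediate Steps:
x(D) = D² (x(D) = (D*(-1))² = (-D)² = D²)
-3722 - (-168)*x(2) = -3722 - (-168)*2² = -3722 - (-168)*4 = -3722 - 1*(-672) = -3722 + 672 = -3050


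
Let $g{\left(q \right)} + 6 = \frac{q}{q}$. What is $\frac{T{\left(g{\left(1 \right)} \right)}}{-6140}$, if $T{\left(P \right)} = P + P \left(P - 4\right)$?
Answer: $- \frac{2}{307} \approx -0.0065147$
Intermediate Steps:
$g{\left(q \right)} = -5$ ($g{\left(q \right)} = -6 + \frac{q}{q} = -6 + 1 = -5$)
$T{\left(P \right)} = P + P \left(-4 + P\right)$
$\frac{T{\left(g{\left(1 \right)} \right)}}{-6140} = \frac{\left(-5\right) \left(-3 - 5\right)}{-6140} = \left(-5\right) \left(-8\right) \left(- \frac{1}{6140}\right) = 40 \left(- \frac{1}{6140}\right) = - \frac{2}{307}$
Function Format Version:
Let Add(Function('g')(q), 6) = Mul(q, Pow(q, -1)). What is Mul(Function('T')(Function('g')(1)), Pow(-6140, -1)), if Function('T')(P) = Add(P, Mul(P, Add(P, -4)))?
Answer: Rational(-2, 307) ≈ -0.0065147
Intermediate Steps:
Function('g')(q) = -5 (Function('g')(q) = Add(-6, Mul(q, Pow(q, -1))) = Add(-6, 1) = -5)
Function('T')(P) = Add(P, Mul(P, Add(-4, P)))
Mul(Function('T')(Function('g')(1)), Pow(-6140, -1)) = Mul(Mul(-5, Add(-3, -5)), Pow(-6140, -1)) = Mul(Mul(-5, -8), Rational(-1, 6140)) = Mul(40, Rational(-1, 6140)) = Rational(-2, 307)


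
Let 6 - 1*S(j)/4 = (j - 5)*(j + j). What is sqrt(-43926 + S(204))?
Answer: I*sqrt(368670) ≈ 607.18*I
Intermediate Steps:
S(j) = 24 - 8*j*(-5 + j) (S(j) = 24 - 4*(j - 5)*(j + j) = 24 - 4*(-5 + j)*2*j = 24 - 8*j*(-5 + j))
sqrt(-43926 + S(204)) = sqrt(-43926 + (24 - 8*204**2 + 40*204)) = sqrt(-43926 + (24 - 8*41616 + 8160)) = sqrt(-43926 + (24 - 332928 + 8160)) = sqrt(-43926 - 324744) = sqrt(-368670) = I*sqrt(368670)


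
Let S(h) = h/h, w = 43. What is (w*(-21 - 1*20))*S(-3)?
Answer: -1763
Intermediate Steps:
S(h) = 1
(w*(-21 - 1*20))*S(-3) = (43*(-21 - 1*20))*1 = (43*(-21 - 20))*1 = (43*(-41))*1 = -1763*1 = -1763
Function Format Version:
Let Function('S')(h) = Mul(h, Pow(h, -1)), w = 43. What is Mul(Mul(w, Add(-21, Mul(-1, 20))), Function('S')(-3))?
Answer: -1763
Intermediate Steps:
Function('S')(h) = 1
Mul(Mul(w, Add(-21, Mul(-1, 20))), Function('S')(-3)) = Mul(Mul(43, Add(-21, Mul(-1, 20))), 1) = Mul(Mul(43, Add(-21, -20)), 1) = Mul(Mul(43, -41), 1) = Mul(-1763, 1) = -1763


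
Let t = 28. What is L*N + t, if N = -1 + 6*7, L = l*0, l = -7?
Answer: 28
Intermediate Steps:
L = 0 (L = -7*0 = 0)
N = 41 (N = -1 + 42 = 41)
L*N + t = 0*41 + 28 = 0 + 28 = 28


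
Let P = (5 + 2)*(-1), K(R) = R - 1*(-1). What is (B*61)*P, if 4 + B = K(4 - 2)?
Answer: 427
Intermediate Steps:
K(R) = 1 + R (K(R) = R + 1 = 1 + R)
P = -7 (P = 7*(-1) = -7)
B = -1 (B = -4 + (1 + (4 - 2)) = -4 + (1 + 2) = -4 + 3 = -1)
(B*61)*P = -1*61*(-7) = -61*(-7) = 427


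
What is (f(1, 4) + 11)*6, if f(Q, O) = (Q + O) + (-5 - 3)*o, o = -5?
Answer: 336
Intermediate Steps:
f(Q, O) = 40 + O + Q (f(Q, O) = (Q + O) + (-5 - 3)*(-5) = (O + Q) - 8*(-5) = (O + Q) + 40 = 40 + O + Q)
(f(1, 4) + 11)*6 = ((40 + 4 + 1) + 11)*6 = (45 + 11)*6 = 56*6 = 336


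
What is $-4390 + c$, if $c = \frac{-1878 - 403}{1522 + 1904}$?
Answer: $- \frac{15042421}{3426} \approx -4390.7$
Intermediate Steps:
$c = - \frac{2281}{3426} \approx -0.66579$
$-4390 + c = -4390 - \frac{2281}{3426} = - \frac{15042421}{3426}$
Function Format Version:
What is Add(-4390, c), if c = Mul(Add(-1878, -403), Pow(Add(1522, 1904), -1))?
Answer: Rational(-15042421, 3426) ≈ -4390.7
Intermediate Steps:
c = Rational(-2281, 3426) (c = Mul(-2281, Pow(3426, -1)) = Mul(-2281, Rational(1, 3426)) = Rational(-2281, 3426) ≈ -0.66579)
Add(-4390, c) = Add(-4390, Rational(-2281, 3426)) = Rational(-15042421, 3426)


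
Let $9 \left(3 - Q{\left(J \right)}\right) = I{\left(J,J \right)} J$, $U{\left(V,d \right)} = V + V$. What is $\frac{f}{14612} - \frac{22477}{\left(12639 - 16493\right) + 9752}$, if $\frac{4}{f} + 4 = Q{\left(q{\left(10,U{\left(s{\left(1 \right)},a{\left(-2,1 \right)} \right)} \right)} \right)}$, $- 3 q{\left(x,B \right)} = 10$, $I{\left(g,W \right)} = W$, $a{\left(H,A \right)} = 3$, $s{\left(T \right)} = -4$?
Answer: $- \frac{14862112799}{3899716314} \approx -3.8111$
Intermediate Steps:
$U{\left(V,d \right)} = 2 V$
$q{\left(x,B \right)} = - \frac{10}{3}$ ($q{\left(x,B \right)} = \left(- \frac{1}{3}\right) 10 = - \frac{10}{3}$)
$Q{\left(J \right)} = 3 - \frac{J^{2}}{9}$ ($Q{\left(J \right)} = 3 - \frac{J J}{9} = 3 - \frac{J^{2}}{9}$)
$f = - \frac{324}{181}$ ($f = \frac{4}{-4 + \left(3 - \frac{\left(- \frac{10}{3}\right)^{2}}{9}\right)} = \frac{4}{-4 + \left(3 - \frac{100}{81}\right)} = \frac{4}{-4 + \frac{143}{81}} = \frac{4}{- \frac{181}{81}} = 4 \left(- \frac{81}{181}\right) = - \frac{324}{181} \approx -1.7901$)
$\frac{f}{14612} - \frac{22477}{\left(12639 - 16493\right) + 9752} = - \frac{324}{181 \cdot 14612} - \frac{22477}{\left(12639 - 16493\right) + 9752} = \left(- \frac{324}{181}\right) \frac{1}{14612} - \frac{22477}{-3854 + 9752} = - \frac{81}{661193} - \frac{22477}{5898} = - \frac{14862112799}{3899716314}$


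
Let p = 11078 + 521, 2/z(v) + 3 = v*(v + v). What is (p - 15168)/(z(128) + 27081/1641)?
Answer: -770665565/3563503 ≈ -216.27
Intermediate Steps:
z(v) = 2/(-3 + 2*v²) (z(v) = 2/(-3 + v*(v + v)) = 2/(-3 + v*(2*v)) = 2/(-3 + 2*v²))
p = 11599
(p - 15168)/(z(128) + 27081/1641) = (11599 - 15168)/(2/(-3 + 2*128²) + 27081/1641) = -3569/(2/(-3 + 2*16384) + 27081*(1/1641)) = -3569/(2/(-3 + 32768) + 9027/547) = -3569/(2/32765 + 9027/547) = -3569/295770749/17922455 = -3569*17922455/295770749 = -770665565/3563503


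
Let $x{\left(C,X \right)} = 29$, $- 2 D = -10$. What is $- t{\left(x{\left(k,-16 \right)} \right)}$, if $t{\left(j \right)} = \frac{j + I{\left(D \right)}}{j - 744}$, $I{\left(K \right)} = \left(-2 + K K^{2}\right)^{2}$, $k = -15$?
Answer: $\frac{106}{5} \approx 21.2$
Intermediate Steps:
$D = 5$ ($D = \left(- \frac{1}{2}\right) \left(-10\right) = 5$)
$I{\left(K \right)} = \left(-2 + K^{3}\right)^{2}$
$t{\left(j \right)} = \frac{15129 + j}{-744 + j}$ ($t{\left(j \right)} = \frac{j + \left(-2 + 5^{3}\right)^{2}}{j - 744} = \frac{j + \left(-2 + 125\right)^{2}}{-744 + j} = \frac{j + 123^{2}}{-744 + j} = \frac{j + 15129}{-744 + j} = \frac{15129 + j}{-744 + j}$)
$- t{\left(x{\left(k,-16 \right)} \right)} = - \frac{15129 + 29}{-744 + 29} = - \frac{15158}{-715} = - \frac{\left(-1\right) 15158}{715} = \left(-1\right) \left(- \frac{106}{5}\right) = \frac{106}{5}$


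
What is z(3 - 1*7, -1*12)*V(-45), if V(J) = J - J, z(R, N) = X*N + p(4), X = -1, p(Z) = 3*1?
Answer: 0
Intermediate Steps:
p(Z) = 3
z(R, N) = 3 - N (z(R, N) = -N + 3 = 3 - N)
V(J) = 0
z(3 - 1*7, -1*12)*V(-45) = (3 - (-1)*12)*0 = (3 - 1*(-12))*0 = (3 + 12)*0 = 15*0 = 0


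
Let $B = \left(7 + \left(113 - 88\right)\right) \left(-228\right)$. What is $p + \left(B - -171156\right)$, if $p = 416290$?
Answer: $580150$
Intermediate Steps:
$B = -7296$ ($B = \left(7 + \left(113 - 88\right)\right) \left(-228\right) = \left(7 + 25\right) \left(-228\right) = 32 \left(-228\right) = -7296$)
$p + \left(B - -171156\right) = 416290 - -163860 = 416290 + \left(-7296 + 171156\right) = 416290 + 163860 = 580150$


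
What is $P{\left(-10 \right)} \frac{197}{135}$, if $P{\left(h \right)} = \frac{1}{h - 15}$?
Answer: $- \frac{197}{3375} \approx -0.05837$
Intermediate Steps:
$P{\left(h \right)} = \frac{1}{-15 + h}$
$P{\left(-10 \right)} \frac{197}{135} = \frac{197 \cdot \frac{1}{135}}{-15 - 10} = \frac{197 \cdot \frac{1}{135}}{-25} = \left(- \frac{1}{25}\right) \frac{197}{135} = - \frac{197}{3375}$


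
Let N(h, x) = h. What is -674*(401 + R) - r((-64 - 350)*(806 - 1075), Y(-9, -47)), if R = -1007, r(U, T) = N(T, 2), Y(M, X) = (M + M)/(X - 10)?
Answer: 7760430/19 ≈ 4.0844e+5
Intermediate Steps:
Y(M, X) = 2*M/(-10 + X) (Y(M, X) = (2*M)/(-10 + X) = 2*M/(-10 + X))
r(U, T) = T
-674*(401 + R) - r((-64 - 350)*(806 - 1075), Y(-9, -47)) = -674*(401 - 1007) - 2*(-9)/(-10 - 47) = -674*(-606) - 2*(-9)/(-57) = 408444 - 2*(-9)*(-1)/57 = 408444 - 1*6/19 = 408444 - 6/19 = 7760430/19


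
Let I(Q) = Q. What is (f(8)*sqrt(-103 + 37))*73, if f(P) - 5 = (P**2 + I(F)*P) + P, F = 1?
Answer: 6205*I*sqrt(66) ≈ 50410.0*I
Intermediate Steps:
f(P) = 5 + P**2 + 2*P (f(P) = 5 + ((P**2 + 1*P) + P) = 5 + ((P**2 + P) + P) = 5 + ((P + P**2) + P) = 5 + (P**2 + 2*P) = 5 + P**2 + 2*P)
(f(8)*sqrt(-103 + 37))*73 = ((5 + 8**2 + 2*8)*sqrt(-103 + 37))*73 = ((5 + 64 + 16)*sqrt(-66))*73 = (85*(I*sqrt(66)))*73 = (85*I*sqrt(66))*73 = 6205*I*sqrt(66)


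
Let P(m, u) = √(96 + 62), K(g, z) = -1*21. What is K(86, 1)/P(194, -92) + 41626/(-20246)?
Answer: -20813/10123 - 21*√158/158 ≈ -3.7267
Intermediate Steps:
K(g, z) = -21
P(m, u) = √158
K(86, 1)/P(194, -92) + 41626/(-20246) = -21*√158/158 + 41626/(-20246) = -21*√158/158 + 41626*(-1/20246) = -21*√158/158 - 20813/10123 = -20813/10123 - 21*√158/158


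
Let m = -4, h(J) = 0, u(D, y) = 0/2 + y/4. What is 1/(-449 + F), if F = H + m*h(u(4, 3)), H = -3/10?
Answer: -10/4493 ≈ -0.0022257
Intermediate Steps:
u(D, y) = y/4 (u(D, y) = 0*(½) + y*(¼) = 0 + y/4 = y/4)
H = -3/10 (H = -3*⅒ = -3/10 ≈ -0.30000)
F = -3/10 (F = -3/10 - 4*0 = -3/10 + 0 = -3/10 ≈ -0.30000)
1/(-449 + F) = 1/(-449 - 3/10) = 1/(-4493/10) = -10/4493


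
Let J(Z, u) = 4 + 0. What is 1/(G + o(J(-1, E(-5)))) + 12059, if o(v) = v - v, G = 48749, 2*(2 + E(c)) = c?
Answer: 587864192/48749 ≈ 12059.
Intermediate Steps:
E(c) = -2 + c/2
J(Z, u) = 4
o(v) = 0
1/(G + o(J(-1, E(-5)))) + 12059 = 1/(48749 + 0) + 12059 = 1/48749 + 12059 = 587864192/48749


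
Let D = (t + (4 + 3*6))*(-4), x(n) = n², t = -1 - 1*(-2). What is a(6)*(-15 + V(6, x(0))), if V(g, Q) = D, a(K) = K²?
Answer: -3852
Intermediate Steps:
t = 1 (t = -1 + 2 = 1)
D = -92 (D = (1 + (4 + 3*6))*(-4) = (1 + (4 + 18))*(-4) = (1 + 22)*(-4) = 23*(-4) = -92)
V(g, Q) = -92
a(6)*(-15 + V(6, x(0))) = 6²*(-15 - 92) = 36*(-107) = -3852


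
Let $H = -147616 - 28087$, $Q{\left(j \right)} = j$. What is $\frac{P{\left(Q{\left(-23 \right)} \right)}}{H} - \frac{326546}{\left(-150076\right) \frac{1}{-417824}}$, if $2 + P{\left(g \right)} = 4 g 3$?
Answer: $- \frac{5993174671719846}{6592200857} \approx -9.0913 \cdot 10^{5}$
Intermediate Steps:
$P{\left(g \right)} = -2 + 12 g$ ($P{\left(g \right)} = -2 + 4 g 3 = -2 + 12 g$)
$H = -175703$ ($H = -147616 - 28087 = -175703$)
$\frac{P{\left(Q{\left(-23 \right)} \right)}}{H} - \frac{326546}{\left(-150076\right) \frac{1}{-417824}} = \frac{-2 + 12 \left(-23\right)}{-175703} - \frac{326546}{\left(-150076\right) \frac{1}{-417824}} = \left(-2 - 276\right) \left(- \frac{1}{175703}\right) - \frac{326546}{\left(-150076\right) \left(- \frac{1}{417824}\right)} = \left(-278\right) \left(- \frac{1}{175703}\right) - \frac{326546}{\frac{37519}{104456}} = \frac{278}{175703} - \frac{34109688976}{37519} = - \frac{5993174671719846}{6592200857}$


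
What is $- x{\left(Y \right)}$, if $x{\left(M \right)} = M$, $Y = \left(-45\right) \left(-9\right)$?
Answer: $-405$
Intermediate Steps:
$Y = 405$
$- x{\left(Y \right)} = \left(-1\right) 405 = -405$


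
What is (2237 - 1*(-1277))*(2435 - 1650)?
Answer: 2758490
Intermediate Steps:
(2237 - 1*(-1277))*(2435 - 1650) = (2237 + 1277)*785 = 3514*785 = 2758490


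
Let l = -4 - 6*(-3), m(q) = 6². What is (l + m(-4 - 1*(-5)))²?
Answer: 2500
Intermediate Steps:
m(q) = 36
l = 14 (l = -4 + 18 = 14)
(l + m(-4 - 1*(-5)))² = (14 + 36)² = 50² = 2500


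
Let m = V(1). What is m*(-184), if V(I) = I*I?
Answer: -184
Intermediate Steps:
V(I) = I²
m = 1 (m = 1² = 1)
m*(-184) = 1*(-184) = -184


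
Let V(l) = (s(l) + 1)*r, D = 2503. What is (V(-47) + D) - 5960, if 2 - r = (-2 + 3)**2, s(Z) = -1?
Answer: -3457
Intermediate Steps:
r = 1 (r = 2 - (-2 + 3)**2 = 2 - 1*1**2 = 2 - 1*1 = 2 - 1 = 1)
V(l) = 0 (V(l) = (-1 + 1)*1 = 0*1 = 0)
(V(-47) + D) - 5960 = (0 + 2503) - 5960 = 2503 - 5960 = -3457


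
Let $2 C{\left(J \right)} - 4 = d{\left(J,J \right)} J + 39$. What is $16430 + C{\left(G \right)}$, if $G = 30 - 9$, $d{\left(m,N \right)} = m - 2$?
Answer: $16651$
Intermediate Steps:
$d{\left(m,N \right)} = -2 + m$
$G = 21$
$C{\left(J \right)} = \frac{43}{2} + \frac{J \left(-2 + J\right)}{2}$ ($C{\left(J \right)} = 2 + \frac{\left(-2 + J\right) J + 39}{2} = 2 + \frac{J \left(-2 + J\right) + 39}{2} = 2 + \frac{39 + J \left(-2 + J\right)}{2} = 2 + \left(\frac{39}{2} + \frac{J \left(-2 + J\right)}{2}\right) = \frac{43}{2} + \frac{J \left(-2 + J\right)}{2}$)
$16430 + C{\left(G \right)} = 16430 + \left(\frac{43}{2} + \frac{1}{2} \cdot 21 \left(-2 + 21\right)\right) = 16430 + \left(\frac{43}{2} + \frac{1}{2} \cdot 21 \cdot 19\right) = 16430 + \left(\frac{43}{2} + \frac{399}{2}\right) = 16430 + 221 = 16651$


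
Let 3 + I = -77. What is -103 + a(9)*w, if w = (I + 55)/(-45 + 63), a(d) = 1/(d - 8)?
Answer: -1879/18 ≈ -104.39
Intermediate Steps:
a(d) = 1/(-8 + d)
I = -80 (I = -3 - 77 = -80)
w = -25/18 (w = (-80 + 55)/(-45 + 63) = -25/18 ≈ -1.3889)
-103 + a(9)*w = -103 - 25/18/(-8 + 9) = -103 - 25/18/1 = -103 + 1*(-25/18) = -103 - 25/18 = -1879/18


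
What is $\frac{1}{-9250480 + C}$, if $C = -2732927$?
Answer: $- \frac{1}{11983407} \approx -8.3449 \cdot 10^{-8}$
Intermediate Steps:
$\frac{1}{-9250480 + C} = \frac{1}{-9250480 - 2732927} = \frac{1}{-11983407} = - \frac{1}{11983407}$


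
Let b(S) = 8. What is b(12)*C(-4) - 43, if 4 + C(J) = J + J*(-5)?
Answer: 53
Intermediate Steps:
C(J) = -4 - 4*J (C(J) = -4 + (J + J*(-5)) = -4 + (J - 5*J) = -4 - 4*J)
b(12)*C(-4) - 43 = 8*(-4 - 4*(-4)) - 43 = 8*(-4 + 16) - 43 = 8*12 - 43 = 96 - 43 = 53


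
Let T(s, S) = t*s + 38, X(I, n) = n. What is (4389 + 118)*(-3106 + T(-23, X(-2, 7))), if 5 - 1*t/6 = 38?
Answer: 6697402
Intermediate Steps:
t = -198 (t = 30 - 6*38 = 30 - 228 = -198)
T(s, S) = 38 - 198*s (T(s, S) = -198*s + 38 = 38 - 198*s)
(4389 + 118)*(-3106 + T(-23, X(-2, 7))) = (4389 + 118)*(-3106 + (38 - 198*(-23))) = 4507*(-3106 + (38 + 4554)) = 4507*(-3106 + 4592) = 4507*1486 = 6697402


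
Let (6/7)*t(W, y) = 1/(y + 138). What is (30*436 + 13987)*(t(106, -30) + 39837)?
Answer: 698717904661/648 ≈ 1.0783e+9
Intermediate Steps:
t(W, y) = 7/(6*(138 + y)) (t(W, y) = 7/(6*(y + 138)) = 7/(6*(138 + y)))
(30*436 + 13987)*(t(106, -30) + 39837) = (30*436 + 13987)*(7/(6*(138 - 30)) + 39837) = (13080 + 13987)*((7/6)/108 + 39837) = 27067*((7/6)*(1/108) + 39837) = 27067*(7/648 + 39837) = 27067*(25814383/648) = 698717904661/648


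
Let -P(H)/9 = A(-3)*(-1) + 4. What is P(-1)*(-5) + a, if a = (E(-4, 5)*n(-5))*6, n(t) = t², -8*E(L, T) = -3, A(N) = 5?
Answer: 45/4 ≈ 11.250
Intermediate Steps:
E(L, T) = 3/8 (E(L, T) = -⅛*(-3) = 3/8)
P(H) = 9 (P(H) = -9*(5*(-1) + 4) = -9*(-5 + 4) = -9*(-1) = 9)
a = 225/4 (a = ((3/8)*(-5)²)*6 = ((3/8)*25)*6 = (75/8)*6 = 225/4 ≈ 56.250)
P(-1)*(-5) + a = 9*(-5) + 225/4 = -45 + 225/4 = 45/4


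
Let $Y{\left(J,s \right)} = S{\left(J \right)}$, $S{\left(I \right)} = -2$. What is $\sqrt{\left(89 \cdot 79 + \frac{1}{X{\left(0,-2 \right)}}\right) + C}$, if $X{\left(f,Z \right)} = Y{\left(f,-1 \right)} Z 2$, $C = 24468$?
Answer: $\frac{\sqrt{503986}}{4} \approx 177.48$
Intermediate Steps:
$Y{\left(J,s \right)} = -2$
$X{\left(f,Z \right)} = - 4 Z$ ($X{\left(f,Z \right)} = - 2 Z 2 = - 4 Z$)
$\sqrt{\left(89 \cdot 79 + \frac{1}{X{\left(0,-2 \right)}}\right) + C} = \sqrt{\left(89 \cdot 79 + \frac{1}{\left(-4\right) \left(-2\right)}\right) + 24468} = \sqrt{\left(7031 + \frac{1}{8}\right) + 24468} = \sqrt{\frac{56249}{8} + 24468} = \sqrt{\frac{251993}{8}} = \frac{\sqrt{503986}}{4}$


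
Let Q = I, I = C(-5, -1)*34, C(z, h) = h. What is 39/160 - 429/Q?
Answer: 34983/2720 ≈ 12.861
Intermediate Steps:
I = -34 (I = -1*34 = -34)
Q = -34
39/160 - 429/Q = 39/160 - 429/(-34) = 39*(1/160) - 429*(-1/34) = 39/160 + 429/34 = 34983/2720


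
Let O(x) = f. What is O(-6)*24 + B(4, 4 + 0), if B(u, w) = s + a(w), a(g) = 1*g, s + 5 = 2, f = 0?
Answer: 1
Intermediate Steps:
O(x) = 0
s = -3 (s = -5 + 2 = -3)
a(g) = g
B(u, w) = -3 + w
O(-6)*24 + B(4, 4 + 0) = 0*24 + (-3 + (4 + 0)) = 0 + (-3 + 4) = 0 + 1 = 1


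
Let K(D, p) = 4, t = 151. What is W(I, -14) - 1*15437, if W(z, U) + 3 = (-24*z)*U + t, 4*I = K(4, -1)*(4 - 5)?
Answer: -15625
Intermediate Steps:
I = -1 (I = (4*(4 - 5))/4 = (4*(-1))/4 = (¼)*(-4) = -1)
W(z, U) = 148 - 24*U*z (W(z, U) = -3 + ((-24*z)*U + 151) = -3 + (-24*U*z + 151) = -3 + (151 - 24*U*z) = 148 - 24*U*z)
W(I, -14) - 1*15437 = (148 - 24*(-14)*(-1)) - 1*15437 = (148 - 336) - 15437 = -188 - 15437 = -15625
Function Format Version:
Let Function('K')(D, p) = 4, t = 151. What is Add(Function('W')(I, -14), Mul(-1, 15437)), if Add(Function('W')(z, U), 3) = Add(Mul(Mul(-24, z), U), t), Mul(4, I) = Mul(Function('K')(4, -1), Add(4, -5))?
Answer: -15625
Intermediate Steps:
I = -1 (I = Mul(Rational(1, 4), Mul(4, Add(4, -5))) = Mul(Rational(1, 4), Mul(4, -1)) = Mul(Rational(1, 4), -4) = -1)
Function('W')(z, U) = Add(148, Mul(-24, U, z)) (Function('W')(z, U) = Add(-3, Add(Mul(Mul(-24, z), U), 151)) = Add(-3, Add(Mul(-24, U, z), 151)) = Add(-3, Add(151, Mul(-24, U, z))) = Add(148, Mul(-24, U, z)))
Add(Function('W')(I, -14), Mul(-1, 15437)) = Add(Add(148, Mul(-24, -14, -1)), Mul(-1, 15437)) = Add(Add(148, -336), -15437) = Add(-188, -15437) = -15625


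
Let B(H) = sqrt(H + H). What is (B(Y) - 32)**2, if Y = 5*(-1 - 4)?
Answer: 974 - 320*I*sqrt(2) ≈ 974.0 - 452.55*I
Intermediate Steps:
Y = -25 (Y = 5*(-5) = -25)
B(H) = sqrt(2)*sqrt(H) (B(H) = sqrt(2*H) = sqrt(2)*sqrt(H))
(B(Y) - 32)**2 = (sqrt(2)*sqrt(-25) - 32)**2 = (sqrt(2)*(5*I) - 32)**2 = (5*I*sqrt(2) - 32)**2 = (-32 + 5*I*sqrt(2))**2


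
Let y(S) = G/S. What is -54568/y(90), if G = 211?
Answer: -4911120/211 ≈ -23275.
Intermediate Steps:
y(S) = 211/S
-54568/y(90) = -54568/(211/90) = -54568/(211*(1/90)) = -54568/211/90 = -54568*90/211 = -4911120/211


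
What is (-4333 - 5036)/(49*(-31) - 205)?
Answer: 9369/1724 ≈ 5.4345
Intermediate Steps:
(-4333 - 5036)/(49*(-31) - 205) = -9369/(-1519 - 205) = -9369/(-1724) = -9369*(-1/1724) = 9369/1724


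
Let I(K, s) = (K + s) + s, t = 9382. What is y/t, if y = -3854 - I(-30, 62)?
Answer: -1974/4691 ≈ -0.42081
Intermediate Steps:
I(K, s) = K + 2*s
y = -3948 (y = -3854 - (-30 + 2*62) = -3854 - (-30 + 124) = -3854 - 1*94 = -3854 - 94 = -3948)
y/t = -3948/9382 = -3948*1/9382 = -1974/4691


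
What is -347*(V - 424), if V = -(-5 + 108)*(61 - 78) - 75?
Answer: -434444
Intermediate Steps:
V = 1676 (V = -103*(-17) - 75 = -1*(-1751) - 75 = 1751 - 75 = 1676)
-347*(V - 424) = -347*(1676 - 424) = -347*1252 = -434444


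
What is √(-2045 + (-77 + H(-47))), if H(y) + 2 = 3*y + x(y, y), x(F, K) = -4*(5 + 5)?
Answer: I*√2305 ≈ 48.01*I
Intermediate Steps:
x(F, K) = -40 (x(F, K) = -4*10 = -40)
H(y) = -42 + 3*y (H(y) = -2 + (3*y - 40) = -2 + (-40 + 3*y) = -42 + 3*y)
√(-2045 + (-77 + H(-47))) = √(-2045 + (-77 + (-42 + 3*(-47)))) = √(-2045 + (-77 + (-42 - 141))) = √(-2045 + (-77 - 183)) = √(-2045 - 260) = √(-2305) = I*√2305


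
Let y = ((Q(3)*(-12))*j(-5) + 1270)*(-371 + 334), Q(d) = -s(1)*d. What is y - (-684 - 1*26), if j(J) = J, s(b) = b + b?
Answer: -32960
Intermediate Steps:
s(b) = 2*b
Q(d) = -2*d (Q(d) = -2*1*d = -2*d)
y = -33670 (y = ((-2*3*(-12))*(-5) + 1270)*(-371 + 334) = (-6*(-12)*(-5) + 1270)*(-37) = (72*(-5) + 1270)*(-37) = (-360 + 1270)*(-37) = 910*(-37) = -33670)
y - (-684 - 1*26) = -33670 - (-684 - 1*26) = -33670 - (-684 - 26) = -33670 - 1*(-710) = -33670 + 710 = -32960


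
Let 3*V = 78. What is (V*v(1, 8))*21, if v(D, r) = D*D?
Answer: 546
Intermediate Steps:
V = 26 (V = (1/3)*78 = 26)
v(D, r) = D**2
(V*v(1, 8))*21 = (26*1**2)*21 = (26*1)*21 = 26*21 = 546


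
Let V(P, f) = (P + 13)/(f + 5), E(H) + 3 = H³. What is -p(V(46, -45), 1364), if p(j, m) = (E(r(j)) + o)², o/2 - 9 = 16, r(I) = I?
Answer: -7854684469641/4096000000 ≈ -1917.6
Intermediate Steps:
o = 50 (o = 18 + 2*16 = 18 + 32 = 50)
E(H) = -3 + H³
V(P, f) = (13 + P)/(5 + f)
p(j, m) = (47 + j³)² (p(j, m) = ((-3 + j³) + 50)² = (47 + j³)²)
-p(V(46, -45), 1364) = -(47 + ((13 + 46)/(5 - 45))³)² = -(47 + (59/(-40))³)² = -(47 + (-1/40*59)³)² = -(47 + (-59/40)³)² = -(47 - 205379/64000)² = -(2802621/64000)² = -1*7854684469641/4096000000 = -7854684469641/4096000000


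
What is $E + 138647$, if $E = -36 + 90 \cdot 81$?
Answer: $145901$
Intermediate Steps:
$E = 7254$ ($E = -36 + 7290 = 7254$)
$E + 138647 = 7254 + 138647 = 145901$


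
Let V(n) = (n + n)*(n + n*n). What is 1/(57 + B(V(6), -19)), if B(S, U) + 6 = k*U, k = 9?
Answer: -1/120 ≈ -0.0083333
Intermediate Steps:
V(n) = 2*n*(n + n²) (V(n) = (2*n)*(n + n²) = 2*n*(n + n²))
B(S, U) = -6 + 9*U
1/(57 + B(V(6), -19)) = 1/(57 + (-6 + 9*(-19))) = 1/(57 + (-6 - 171)) = 1/(57 - 177) = 1/(-120) = -1/120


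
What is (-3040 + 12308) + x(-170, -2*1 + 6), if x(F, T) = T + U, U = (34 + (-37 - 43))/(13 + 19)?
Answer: 148329/16 ≈ 9270.6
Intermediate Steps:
U = -23/16 (U = (34 - 80)/32 = -46*1/32 = -23/16 ≈ -1.4375)
x(F, T) = -23/16 + T (x(F, T) = T - 23/16 = -23/16 + T)
(-3040 + 12308) + x(-170, -2*1 + 6) = (-3040 + 12308) + (-23/16 + (-2*1 + 6)) = 9268 + (-23/16 + (-2 + 6)) = 9268 + (-23/16 + 4) = 9268 + 41/16 = 148329/16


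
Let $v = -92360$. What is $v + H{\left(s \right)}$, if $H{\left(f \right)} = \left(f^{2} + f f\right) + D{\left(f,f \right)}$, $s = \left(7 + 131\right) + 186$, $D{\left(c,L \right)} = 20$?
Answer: $117612$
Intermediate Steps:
$s = 324$ ($s = 138 + 186 = 324$)
$H{\left(f \right)} = 20 + 2 f^{2}$ ($H{\left(f \right)} = \left(f^{2} + f f\right) + 20 = \left(f^{2} + f^{2}\right) + 20 = 2 f^{2} + 20 = 20 + 2 f^{2}$)
$v + H{\left(s \right)} = -92360 + \left(20 + 2 \cdot 324^{2}\right) = -92360 + \left(20 + 2 \cdot 104976\right) = -92360 + \left(20 + 209952\right) = -92360 + 209972 = 117612$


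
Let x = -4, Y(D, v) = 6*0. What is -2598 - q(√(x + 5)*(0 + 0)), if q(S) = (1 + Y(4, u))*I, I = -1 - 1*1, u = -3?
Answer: -2596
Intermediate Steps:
Y(D, v) = 0
I = -2 (I = -1 - 1 = -2)
q(S) = -2 (q(S) = (1 + 0)*(-2) = 1*(-2) = -2)
-2598 - q(√(x + 5)*(0 + 0)) = -2598 - 1*(-2) = -2598 + 2 = -2596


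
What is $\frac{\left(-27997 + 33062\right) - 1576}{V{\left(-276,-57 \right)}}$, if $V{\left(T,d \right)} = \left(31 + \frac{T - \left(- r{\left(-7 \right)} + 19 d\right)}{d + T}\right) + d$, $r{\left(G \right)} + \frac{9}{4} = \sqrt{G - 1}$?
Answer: $- \frac{175906769148}{1432698329} + \frac{37178784 i \sqrt{2}}{1432698329} \approx -122.78 + 0.036699 i$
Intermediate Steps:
$r{\left(G \right)} = - \frac{9}{4} + \sqrt{-1 + G}$ ($r{\left(G \right)} = - \frac{9}{4} + \sqrt{G - 1} = - \frac{9}{4} + \sqrt{-1 + G}$)
$V{\left(T,d \right)} = 31 + d + \frac{- \frac{9}{4} + T - 19 d + 2 i \sqrt{2}}{T + d}$ ($V{\left(T,d \right)} = \left(31 + \frac{T - \left(\frac{9}{4} - \sqrt{-1 - 7} + 19 d\right)}{d + T}\right) + d = \left(31 + \frac{T - \left(\frac{9}{4} + 19 d - 2 i \sqrt{2}\right)}{T + d}\right) + d = \left(31 + \frac{- \frac{9}{4} + T - 19 d + 2 i \sqrt{2}}{T + d}\right) + d = 31 + d + \frac{- \frac{9}{4} + T - 19 d + 2 i \sqrt{2}}{T + d}$)
$\frac{\left(-27997 + 33062\right) - 1576}{V{\left(-276,-57 \right)}} = \frac{\left(-27997 + 33062\right) - 1576}{\frac{1}{-276 - 57} \left(- \frac{9}{4} + \left(-57\right)^{2} + 12 \left(-57\right) + 32 \left(-276\right) - -15732 + 2 i \sqrt{2}\right)} = \frac{5065 - 1576}{\frac{1}{-333} \left(- \frac{9}{4} + 3249 - 684 - 8832 + 15732 + 2 i \sqrt{2}\right)} = \frac{3489}{\left(- \frac{1}{333}\right) \left(\frac{37851}{4} + 2 i \sqrt{2}\right)} = \frac{3489}{- \frac{341}{12} - \frac{2 i \sqrt{2}}{333}}$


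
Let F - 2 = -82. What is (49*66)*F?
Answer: -258720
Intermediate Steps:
F = -80 (F = 2 - 82 = -80)
(49*66)*F = (49*66)*(-80) = 3234*(-80) = -258720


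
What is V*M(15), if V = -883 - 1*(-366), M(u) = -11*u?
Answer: 85305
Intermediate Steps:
V = -517 (V = -883 + 366 = -517)
V*M(15) = -(-5687)*15 = -517*(-165) = 85305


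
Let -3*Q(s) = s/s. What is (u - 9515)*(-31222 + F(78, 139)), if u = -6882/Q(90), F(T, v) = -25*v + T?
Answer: -385344089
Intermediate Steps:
Q(s) = -⅓ (Q(s) = -s/(3*s) = -⅓*1 = -⅓)
F(T, v) = T - 25*v
u = 20646 (u = -6882/(-⅓) = -6882*(-3) = 20646)
(u - 9515)*(-31222 + F(78, 139)) = (20646 - 9515)*(-31222 + (78 - 25*139)) = 11131*(-31222 + (78 - 3475)) = 11131*(-31222 - 3397) = 11131*(-34619) = -385344089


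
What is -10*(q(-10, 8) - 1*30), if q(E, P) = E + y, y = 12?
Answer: 280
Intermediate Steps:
q(E, P) = 12 + E (q(E, P) = E + 12 = 12 + E)
-10*(q(-10, 8) - 1*30) = -10*((12 - 10) - 1*30) = -10*(2 - 30) = -10*(-28) = 280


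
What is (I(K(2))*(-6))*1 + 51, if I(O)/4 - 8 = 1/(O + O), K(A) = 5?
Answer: -717/5 ≈ -143.40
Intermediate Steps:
I(O) = 32 + 2/O (I(O) = 32 + 4/(O + O) = 32 + 4/((2*O)) = 32 + 4*(1/(2*O)) = 32 + 2/O)
(I(K(2))*(-6))*1 + 51 = ((32 + 2/5)*(-6))*1 + 51 = ((32 + 2*(⅕))*(-6))*1 + 51 = ((32 + ⅖)*(-6))*1 + 51 = ((162/5)*(-6))*1 + 51 = -972/5*1 + 51 = -972/5 + 51 = -717/5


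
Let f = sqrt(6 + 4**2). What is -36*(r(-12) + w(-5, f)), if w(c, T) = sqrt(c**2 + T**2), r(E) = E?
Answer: 432 - 36*sqrt(47) ≈ 185.20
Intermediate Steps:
f = sqrt(22) (f = sqrt(6 + 16) = sqrt(22) ≈ 4.6904)
w(c, T) = sqrt(T**2 + c**2)
-36*(r(-12) + w(-5, f)) = -36*(-12 + sqrt((sqrt(22))**2 + (-5)**2)) = -36*(-12 + sqrt(22 + 25)) = -36*(-12 + sqrt(47)) = 432 - 36*sqrt(47)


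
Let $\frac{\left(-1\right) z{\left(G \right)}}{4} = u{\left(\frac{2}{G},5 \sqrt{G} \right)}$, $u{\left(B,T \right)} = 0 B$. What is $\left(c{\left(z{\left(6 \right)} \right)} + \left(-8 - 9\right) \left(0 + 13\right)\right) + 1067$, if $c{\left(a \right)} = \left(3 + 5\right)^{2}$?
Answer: $910$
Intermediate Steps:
$u{\left(B,T \right)} = 0$
$z{\left(G \right)} = 0$ ($z{\left(G \right)} = \left(-4\right) 0 = 0$)
$c{\left(a \right)} = 64$ ($c{\left(a \right)} = 8^{2} = 64$)
$\left(c{\left(z{\left(6 \right)} \right)} + \left(-8 - 9\right) \left(0 + 13\right)\right) + 1067 = \left(64 + \left(-8 - 9\right) \left(0 + 13\right)\right) + 1067 = \left(64 + \left(-8 - 9\right) 13\right) + 1067 = \left(64 - 221\right) + 1067 = -157 + 1067 = 910$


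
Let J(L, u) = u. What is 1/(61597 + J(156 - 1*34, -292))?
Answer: 1/61305 ≈ 1.6312e-5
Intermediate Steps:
1/(61597 + J(156 - 1*34, -292)) = 1/(61597 - 292) = 1/61305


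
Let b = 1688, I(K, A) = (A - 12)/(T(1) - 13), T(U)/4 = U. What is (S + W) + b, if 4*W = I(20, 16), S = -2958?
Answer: -11431/9 ≈ -1270.1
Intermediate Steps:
T(U) = 4*U
I(K, A) = 4/3 - A/9 (I(K, A) = (A - 12)/(4*1 - 13) = (-12 + A)/(4 - 13) = (-12 + A)/(-9) = (-12 + A)*(-⅑) = 4/3 - A/9)
W = -⅑ (W = (4/3 - ⅑*16)/4 = (4/3 - 16/9)/4 = (¼)*(-4/9) = -⅑ ≈ -0.11111)
(S + W) + b = (-2958 - ⅑) + 1688 = -26623/9 + 1688 = -11431/9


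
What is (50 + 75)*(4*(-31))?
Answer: -15500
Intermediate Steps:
(50 + 75)*(4*(-31)) = 125*(-124) = -15500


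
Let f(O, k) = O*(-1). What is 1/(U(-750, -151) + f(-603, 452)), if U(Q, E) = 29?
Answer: 1/632 ≈ 0.0015823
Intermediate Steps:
f(O, k) = -O
1/(U(-750, -151) + f(-603, 452)) = 1/(29 - 1*(-603)) = 1/(29 + 603) = 1/632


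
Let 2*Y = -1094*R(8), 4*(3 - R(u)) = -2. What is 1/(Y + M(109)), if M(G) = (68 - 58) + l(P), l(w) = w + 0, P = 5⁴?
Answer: -2/2559 ≈ -0.00078156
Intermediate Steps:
R(u) = 7/2 (R(u) = 3 - ¼*(-2) = 3 + ½ = 7/2)
P = 625
l(w) = w
M(G) = 635 (M(G) = (68 - 58) + 625 = 10 + 625 = 635)
Y = -3829/2 (Y = (-1094*7/2)/2 = (½)*(-3829) = -3829/2 ≈ -1914.5)
1/(Y + M(109)) = 1/(-3829/2 + 635) = 1/(-2559/2) = -2/2559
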